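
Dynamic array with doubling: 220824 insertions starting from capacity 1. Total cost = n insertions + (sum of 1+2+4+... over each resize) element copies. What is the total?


n = 220824
Insertion costs: 220824
Resizes copy 1, 2, 4, ... up to the largest power of 2 that is <= n-1 = 220823, i.e. 131072.
Copy costs = 1 + 2 + 4 + 8 + 16 + 32 + 64 + 128 + 256 + 512 + 1024 + 2048 + 4096 + 8192 + 16384 + 32768 + 65536 + 131072 = 262143
Total = 220824 + 262143 = 482967


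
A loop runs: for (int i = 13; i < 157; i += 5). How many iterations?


Loop starts at i = 13, increments by 5, stops when i >= 157.
Number of iterations = ceil((157 - 13) / 5)
= ceil(144 / 5)
= 29


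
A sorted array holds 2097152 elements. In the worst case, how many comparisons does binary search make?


Halving sequence: 2097152 -> 1048576 -> 524288 -> 262144 -> 131072 -> 65536 -> 32768 -> 16384 -> 8192 -> 4096 -> 2048 -> 1024 -> 512 -> 256 -> 128 -> 64 -> 32 -> 16 -> 8 -> 4 -> 2 -> 1
Number of halvings = 21
Max comparisons = 21 + 1 = 22


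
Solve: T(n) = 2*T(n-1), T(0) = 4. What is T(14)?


Unrolling:
T(14) = 2*T(13) = 2^2*T(12) = ... = 2^14*T(0)
= 2^14 * 4
= 16384 * 4 = 65536


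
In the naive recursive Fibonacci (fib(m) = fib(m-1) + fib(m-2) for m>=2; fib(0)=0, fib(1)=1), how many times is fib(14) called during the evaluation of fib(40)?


Let N(m) = number of times fib(m) is called while evaluating fib(40).
N(40) = 1 (the initial call).
N(39) = 1 (only fib(40) calls it).
For 1 <= m <= 38: fib(m) is called by fib(m+1) and fib(m+2), so
  N(m) = N(m+1) + N(m+2).
fib(0) is called only by fib(2), so N(0) = N(2).
Walk down from m=40:
  N(40)=1, N(39)=1, N(38)=2, N(37)=3, N(36)=5, N(35)=8, N(34)=13, N(33)=21, N(32)=34, N(31)=55, N(30)=89, N(29)=144, N(28)=233, N(27)=377, N(26)=610, N(25)=987, N(24)=1597, N(23)=2584, N(22)=4181, N(21)=6765, N(20)=10946, N(19)=17711, N(18)=28657, N(17)=46368, N(16)=75025, N(15)=121393, N(14)=196418
N(14) = 196418


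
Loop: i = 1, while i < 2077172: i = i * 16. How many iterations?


i multiplies by 16 each step:
i = 1 -> 16 -> 256 -> 4096 -> 65536 -> 1048576 -> 16777216 (stop)
Iterations = ceil(log_16(2077172)) = 6


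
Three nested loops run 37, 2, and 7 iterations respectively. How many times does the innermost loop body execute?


Loop 1 (outermost): 37 iterations
Loop 2 (middle): 2 iterations per outer
Loop 3 (innermost): 7 iterations per middle
Total = 37 * 2 * 7 = 518


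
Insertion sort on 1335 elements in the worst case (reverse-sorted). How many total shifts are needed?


In the worst case (reverse-sorted), each element shifts past all previous:
  Element 1: 1 shifts
  Element 2: 2 shifts
  Element 3: 3 shifts
  Element 4: 4 shifts
  Element 5: 5 shifts
  ...
  Element 1334: 1334 shifts
Total = 1 + 2 + ... + 1334
= 1335*(1335-1)/2 = 890445


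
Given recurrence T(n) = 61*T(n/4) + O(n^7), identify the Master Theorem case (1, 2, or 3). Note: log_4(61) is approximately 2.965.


Master Theorem parameters: a=61, b=4, c=7
log_b(a) = 2.965
Compare b^c with a: 4^7 = 16384 > 61, so c > log_b(a).
Comparing c=7 vs log_b(a)=2.965:
7 > 2.965 => Case 3
Result: T(n) = O(n^7)
Master Theorem case = 3


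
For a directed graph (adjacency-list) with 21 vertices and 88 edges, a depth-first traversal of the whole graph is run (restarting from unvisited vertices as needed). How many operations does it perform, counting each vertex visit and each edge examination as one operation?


A full DFS traversal visits each vertex once and examines each edge once.
V = 21
E = 88
Sum = 21 + 88 = 109


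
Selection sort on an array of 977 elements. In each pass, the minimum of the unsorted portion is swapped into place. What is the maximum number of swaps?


Selection sort performs one swap per pass:
  Pass 1: find min in positions 0 to 976, swap with position 0
  Pass 2: find min in positions 1 to 976, swap with position 1
  Pass 3: find min in positions 2 to 976, swap with position 2
  Pass 4: find min in positions 3 to 976, swap with position 3
  Pass 5: find min in positions 4 to 976, swap with position 4
  ... (971 more passes)
Total passes (and swaps) = n - 1 = 977 - 1 = 976


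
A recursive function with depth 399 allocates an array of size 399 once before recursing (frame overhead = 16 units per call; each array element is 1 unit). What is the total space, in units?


Array allocation: 399 units (allocated once)
Stack frames: 399 deep * 16 per frame = 6384 units
Total = 399 + 6384 = 6783


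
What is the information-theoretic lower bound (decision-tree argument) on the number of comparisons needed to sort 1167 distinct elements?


A binary decision tree of height h has at most 2^h leaves and needs at least n! of them, so h >= ceil(log2(n!)).
1167! is far too large to multiply out, so use Stirling's series:
  ln(n!) ~ n ln n - n + (1/2) ln(2 pi n) + 1/(12n)  (error below 1/(360 n^3), negligible here)
  ln(1167) = 7.0621916
  n ln n = 1167 * 7.0621916 = 8241.5776
  (1/2) ln(2 pi * 1167) = (1/2) ln(7332.4773) = 4.4500
  1/(12*1167) = 0.0001
  ln(1167!) ~ 8241.5776 - 1167 + 4.4500 + 0.0001 = 7079.0277
Convert to base 2: log2(1167!) = 7079.0277 / ln 2 = 7079.0277 / 0.69314718 = 10212.8782
ceil(10212.8782) = 10213


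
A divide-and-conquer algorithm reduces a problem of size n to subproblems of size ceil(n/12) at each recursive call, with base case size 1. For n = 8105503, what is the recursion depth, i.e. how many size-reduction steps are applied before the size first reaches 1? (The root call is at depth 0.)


Each step divides the size by 12 (rounding up); after k steps the size is ceil(n/12^k), which equals 1 exactly when 12^k >= n.
So the depth is the smallest k with 12^k >= 8105503, i.e. ceil(log_12(8105503)).
12^6 = 2985984 < 8105503 <= 35831808 = 12^7
Recursion depth = 7


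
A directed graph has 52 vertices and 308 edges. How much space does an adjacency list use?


Adjacency list: one list head per vertex + one entry per edge
Vertex heads: 52
Edge entries: 308
Total = 52 + 308 = 360


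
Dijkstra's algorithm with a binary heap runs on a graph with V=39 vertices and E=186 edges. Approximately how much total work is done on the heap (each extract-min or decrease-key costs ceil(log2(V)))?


Dijkstra with a binary heap: each vertex is extracted once, each edge may relax once.
Each heap operation costs O(log V).
V + E = 39 + 186 = 225
ceil(log2(39)) = 6 (since 2^5 = 32 < 39 <= 64 = 2^6)
Total heap work = (V+E) * ceil(log2(V)) = 225 * 6 = 1350


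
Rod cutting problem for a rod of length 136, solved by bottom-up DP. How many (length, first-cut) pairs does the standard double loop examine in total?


For each subproblem length i = 1..136, the inner loop considers i possible first cuts.
Total = 1 + 2 + ... + 136
= 136*(136+1)/2
= 136*137/2 = 9316


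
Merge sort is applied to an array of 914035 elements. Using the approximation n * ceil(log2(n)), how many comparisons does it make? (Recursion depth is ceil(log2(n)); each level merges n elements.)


Merge sort divides the array into halves recursively.
Number of levels = ceil(log2(914035)) = 20
At each level, approximately n = 914035 comparisons are needed for merging.
Total comparisons ~ n * ceil(log2(n)) = 914035 * 20 = 18280700


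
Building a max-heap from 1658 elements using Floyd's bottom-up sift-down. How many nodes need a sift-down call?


In a heap of 1658 elements (0-indexed array):
  Last element index: 1657
  Parent of last element: floor((1657 - 1) / 2) = 828
  Internal nodes: indices 0 to 828
  Count = floor(1658/2) = 829


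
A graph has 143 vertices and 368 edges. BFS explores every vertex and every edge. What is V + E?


A full BFS traversal dequeues each vertex once and examines each edge once.
Vertex visits: 143
Edge visits: 368
V + E = 143 + 368 = 511


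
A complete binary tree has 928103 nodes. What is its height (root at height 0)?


In a complete binary tree, level k holds nodes 2^k .. 2^(k+1)-1 (1-indexed).
Height = floor(log2(n)) = floor(log2(928103)) = 19
Check: 2^19 = 524288 <= 928103 < 1048576 = 2^20


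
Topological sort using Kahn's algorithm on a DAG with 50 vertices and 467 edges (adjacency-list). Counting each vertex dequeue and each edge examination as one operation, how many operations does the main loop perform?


Kahn's algorithm:
  1. Compute in-degrees: O(V + E)
  2. Process queue: each vertex dequeued once (O(V))
     each edge examined once (O(E))
Total = V + E = 50 + 467 = 517


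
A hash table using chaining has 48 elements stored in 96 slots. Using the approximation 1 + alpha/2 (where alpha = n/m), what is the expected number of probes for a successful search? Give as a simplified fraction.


Load factor alpha = n/m = 48/96
Expected probes = 1 + alpha/2 = 1 + 48/(2*96)
= 1 + 48/192
= 192/192 + 48/192
= 240/192
Simplify: 5/4


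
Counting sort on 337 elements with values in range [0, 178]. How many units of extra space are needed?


Output array size: 337 (to store sorted result)
Count array size: 179 (one slot per possible value, range 0 to 178)
Total extra space = 337 + 179 = 516


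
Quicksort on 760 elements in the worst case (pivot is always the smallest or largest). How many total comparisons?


In the worst case, each partition step picks the worst pivot:
  Partition 1: 759 comparisons (n-1 elements to compare)
  Partition 2: 758 comparisons
  Partition 3: 757 comparisons
  Partition 4: 756 comparisons
  Partition 5: 755 comparisons
  ...
  Last partition: 0 comparisons
Total = (n-1) + (n-2) + ... + 1 + 0 = n*(n-1)/2
= 760*759/2 = 288420


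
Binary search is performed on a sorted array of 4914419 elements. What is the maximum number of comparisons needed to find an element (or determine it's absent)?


Binary search halves the search space each comparison:
  Step 1: search space = 4914419 -> 2457209
  Step 2: search space = 2457209 -> 1228604
  Step 3: search space = 1228604 -> 614302
  Step 4: search space = 614302 -> 307151
  Step 5: search space = 307151 -> 153575
  Step 6: search space = 153575 -> 76787
  Step 7: search space = 76787 -> 38393
  Step 8: search space = 38393 -> 19196
  Step 9: search space = 19196 -> 9598
  Step 10: search space = 9598 -> 4799
  Step 11: search space = 4799 -> 2399
  Step 12: search space = 2399 -> 1199
  Step 13: search space = 1199 -> 599
  Step 14: search space = 599 -> 299
  Step 15: search space = 299 -> 149
  Step 16: search space = 149 -> 74
  Step 17: search space = 74 -> 37
  Step 18: search space = 37 -> 18
  Step 19: search space = 18 -> 9
  Step 20: search space = 9 -> 4
  Step 21: search space = 4 -> 2
  Step 22: search space = 2 -> 1
  Step 23: search space = 1 (final check)
Maximum comparisons = floor(log2(4914419)) + 1 = 22 + 1 = 23


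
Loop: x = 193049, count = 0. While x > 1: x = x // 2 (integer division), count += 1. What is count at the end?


The variable x halves each step:
x = 193049 -> 96524 -> 48262 -> 24131 -> 12065 -> 6032 -> 3016 -> 1508 -> 754 -> 377 -> 188 -> 94 -> 47 -> 23 -> 11 -> 5 -> 2 -> 1
Number of halvings = floor(log2(193049)) = 17


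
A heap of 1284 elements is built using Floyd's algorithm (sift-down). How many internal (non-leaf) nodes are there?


Leaf nodes occupy roughly half the array.
Sift-down is called for each internal node, starting from the last one.
Internal nodes = floor(n/2) = floor(1284/2) = 642


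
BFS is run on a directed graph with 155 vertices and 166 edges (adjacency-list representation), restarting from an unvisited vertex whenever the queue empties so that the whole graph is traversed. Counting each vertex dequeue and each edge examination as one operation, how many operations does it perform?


A full BFS traversal dequeues each vertex exactly once and examines each directed edge exactly once.
V = 155 (vertex processing cost)
E = 166 (edge examination cost)
Total operations proportional to V + E = 155 + 166 = 321


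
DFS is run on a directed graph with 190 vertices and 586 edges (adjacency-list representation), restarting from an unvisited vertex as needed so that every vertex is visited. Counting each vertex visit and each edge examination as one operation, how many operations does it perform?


A full DFS traversal processes each vertex exactly once (push/pop on stack).
Each directed edge is examined once.
V = 190, E = 586
V + E = 776


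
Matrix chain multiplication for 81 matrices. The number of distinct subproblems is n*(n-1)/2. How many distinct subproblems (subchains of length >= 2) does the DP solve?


Subproblems are indexed by (i, j) where i < j.
Number of such pairs = n*(n-1)/2
= 81 * 80 / 2
= 3240


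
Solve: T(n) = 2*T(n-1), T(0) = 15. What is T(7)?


Unrolling:
T(7) = 2*T(6) = 2^2*T(5) = ... = 2^7*T(0)
= 2^7 * 15
= 128 * 15 = 1920


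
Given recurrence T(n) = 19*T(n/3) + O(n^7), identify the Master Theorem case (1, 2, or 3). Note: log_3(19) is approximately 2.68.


Master Theorem parameters: a=19, b=3, c=7
log_b(a) = 2.68
Compare b^c with a: 3^7 = 2187 > 19, so c > log_b(a).
Comparing c=7 vs log_b(a)=2.68:
7 > 2.68 => Case 3
Result: T(n) = O(n^7)
Master Theorem case = 3


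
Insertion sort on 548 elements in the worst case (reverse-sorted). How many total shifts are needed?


In the worst case (reverse-sorted), each element shifts past all previous:
  Element 1: 1 shifts
  Element 2: 2 shifts
  Element 3: 3 shifts
  Element 4: 4 shifts
  Element 5: 5 shifts
  ...
  Element 547: 547 shifts
Total = 1 + 2 + ... + 547
= 548*(548-1)/2 = 149878


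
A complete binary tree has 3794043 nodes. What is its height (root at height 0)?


In a complete binary tree, level k holds nodes 2^k .. 2^(k+1)-1 (1-indexed).
Height = floor(log2(n)) = floor(log2(3794043)) = 21
Check: 2^21 = 2097152 <= 3794043 < 4194304 = 2^22


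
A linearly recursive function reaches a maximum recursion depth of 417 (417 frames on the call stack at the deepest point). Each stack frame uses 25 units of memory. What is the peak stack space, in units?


Maximum recursion depth = 417 frames
Memory per frame = 25 units
Total stack space = depth * frame_size
= 417 * 25 = 10425


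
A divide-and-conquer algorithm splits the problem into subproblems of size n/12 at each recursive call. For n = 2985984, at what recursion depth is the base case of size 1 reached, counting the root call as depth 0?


At each depth, the problem size is divided by 12:
  Depth 0: problem size = 2985984
  Depth 1: problem size = 248832
  Depth 2: problem size = 20736
  Depth 3: problem size = 1728
  Depth 4: problem size = 144
  Depth 5: problem size = 12
  Depth 6: problem size = 1 (base case)
The base case is reached at depth log_12(2985984) = 6 (the tree has 7 levels counting depth 0, but the depth asked for is 6).
Recursion depth = 6


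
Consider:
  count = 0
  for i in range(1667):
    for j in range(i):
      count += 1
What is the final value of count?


For each i, the inner loop runs i times:
  i=0: inner runs 0 times
  i=1: inner runs 1 time
  i=2: inner runs 2 times
  i=3: inner runs 3 times
  i=4: inner runs 4 times
  i=5: inner runs 5 times
  i=6: inner runs 6 times
  i=7: inner runs 7 times
  ...
Total = 0 + 1 + 2 + ... + 1666 = 1667*(1667-1)/2 = 1388611


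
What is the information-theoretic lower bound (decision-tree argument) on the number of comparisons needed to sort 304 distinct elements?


A binary decision tree of height h has at most 2^h leaves and needs at least n! of them, so h >= ceil(log2(n!)).
304! is far too large to multiply out, so use Stirling's series:
  ln(n!) ~ n ln n - n + (1/2) ln(2 pi n) + 1/(12n)  (error below 1/(360 n^3), negligible here)
  ln(304) = 5.7170277
  n ln n = 304 * 5.7170277 = 1737.9764
  (1/2) ln(2 pi * 304) = (1/2) ln(1910.0883) = 3.7775
  1/(12*304) = 0.0003
  ln(304!) ~ 1737.9764 - 304 + 3.7775 + 0.0003 = 1437.7542
Convert to base 2: log2(304!) = 1437.7542 / ln 2 = 1437.7542 / 0.69314718 = 2074.2409
ceil(2074.2409) = 2075


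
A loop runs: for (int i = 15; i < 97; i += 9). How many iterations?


Loop starts at i = 15, increments by 9, stops when i >= 97.
Number of iterations = ceil((97 - 15) / 9)
= ceil(82 / 9)
= 10


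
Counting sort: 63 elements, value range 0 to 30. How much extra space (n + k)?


n = 63 (output array)
k = 31 (count array for 31 distinct values)
Extra space = 63 + 31 = 94


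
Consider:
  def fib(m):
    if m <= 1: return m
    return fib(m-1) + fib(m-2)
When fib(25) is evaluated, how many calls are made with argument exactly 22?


Let N(m) = number of times fib(m) is called while evaluating fib(25).
N(25) = 1 (the initial call).
N(24) = 1 (only fib(25) calls it).
For 1 <= m <= 23: fib(m) is called by fib(m+1) and fib(m+2), so
  N(m) = N(m+1) + N(m+2).
fib(0) is called only by fib(2), so N(0) = N(2).
Walk down from m=25:
  N(25)=1, N(24)=1, N(23)=2, N(22)=3
N(22) = 3


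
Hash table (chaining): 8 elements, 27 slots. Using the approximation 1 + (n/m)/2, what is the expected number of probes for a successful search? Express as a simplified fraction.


Computing expected probes:
alpha = 8/27
= 1 + alpha/2
= 1 + 8/(2*27)
= (2*27 + 8) / (2*27)
= 62/54 = 31/27


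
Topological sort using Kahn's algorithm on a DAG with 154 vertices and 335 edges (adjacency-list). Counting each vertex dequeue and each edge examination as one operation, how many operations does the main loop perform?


Kahn's algorithm:
  1. Compute in-degrees: O(V + E)
  2. Process queue: each vertex dequeued once (O(V))
     each edge examined once (O(E))
Total = V + E = 154 + 335 = 489


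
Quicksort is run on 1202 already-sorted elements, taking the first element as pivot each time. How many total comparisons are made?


Sum of comparisons per partition:
1201 + 1200 + ... + 1 + 0
= 1202 * (1202 - 1) / 2
= 1202 * 1201 / 2
= 721801


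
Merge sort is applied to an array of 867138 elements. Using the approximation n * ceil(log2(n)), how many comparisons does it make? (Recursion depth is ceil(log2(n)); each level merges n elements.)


Merge sort divides the array into halves recursively.
Number of levels = ceil(log2(867138)) = 20
At each level, approximately n = 867138 comparisons are needed for merging.
Total comparisons ~ n * ceil(log2(n)) = 867138 * 20 = 17342760


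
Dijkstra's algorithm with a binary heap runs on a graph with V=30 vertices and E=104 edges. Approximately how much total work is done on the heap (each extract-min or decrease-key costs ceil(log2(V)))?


Dijkstra with a binary heap: each vertex is extracted once, each edge may relax once.
Each heap operation costs O(log V).
V + E = 30 + 104 = 134
ceil(log2(30)) = 5 (since 2^4 = 16 < 30 <= 32 = 2^5)
Total heap work = (V+E) * ceil(log2(V)) = 134 * 5 = 670


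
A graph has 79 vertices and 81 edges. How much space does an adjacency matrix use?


Adjacency matrix: V x V grid of entries
Space = V^2 = 79^2 = 79 * 79 = 6241


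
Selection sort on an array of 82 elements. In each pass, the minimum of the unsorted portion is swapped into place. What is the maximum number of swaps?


Selection sort performs one swap per pass:
  Pass 1: find min in positions 0 to 81, swap with position 0
  Pass 2: find min in positions 1 to 81, swap with position 1
  Pass 3: find min in positions 2 to 81, swap with position 2
  Pass 4: find min in positions 3 to 81, swap with position 3
  Pass 5: find min in positions 4 to 81, swap with position 4
  ... (76 more passes)
Total passes (and swaps) = n - 1 = 82 - 1 = 81


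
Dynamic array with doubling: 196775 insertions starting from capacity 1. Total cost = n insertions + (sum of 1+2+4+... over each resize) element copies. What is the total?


n = 196775
Insertion costs: 196775
Resizes copy 1, 2, 4, ... up to the largest power of 2 that is <= n-1 = 196774, i.e. 131072.
Copy costs = 1 + 2 + 4 + 8 + 16 + 32 + 64 + 128 + 256 + 512 + 1024 + 2048 + 4096 + 8192 + 16384 + 32768 + 65536 + 131072 = 262143
Total = 196775 + 262143 = 458918


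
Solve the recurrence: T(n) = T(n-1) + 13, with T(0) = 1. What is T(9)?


Unrolling the recurrence:
T(9) = T(8) + 13
       = T(7) + 13 + 13
       = T(6) + 13*3
       ...
       = T(0) + 13*9
       = 1 + 117 = 118


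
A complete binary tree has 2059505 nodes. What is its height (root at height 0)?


In a complete binary tree, level k holds nodes 2^k .. 2^(k+1)-1 (1-indexed).
Height = floor(log2(n)) = floor(log2(2059505)) = 20
Check: 2^20 = 1048576 <= 2059505 < 2097152 = 2^21


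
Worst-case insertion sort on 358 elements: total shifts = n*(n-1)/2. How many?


Sum of shifts = 1 + 2 + 3 + ... + 357
= 358 * 357 / 2
= 127806 / 2
= 63903


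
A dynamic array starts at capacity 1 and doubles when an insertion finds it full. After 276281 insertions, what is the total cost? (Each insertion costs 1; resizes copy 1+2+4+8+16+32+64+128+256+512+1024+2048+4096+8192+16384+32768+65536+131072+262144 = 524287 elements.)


Insertion cost: 276281 (one per element)
Resizes occur just before inserting elements 2, 3, 5, 9, ...
Elements copied at each resize: 1 + 2 + 4 + 8 + 16 + 32 + 64 + 128 + 256 + 512 + 1024 + 2048 + 4096 + 8192 + 16384 + 32768 + 65536 + 131072 + 262144
Sum of copies = 524287 (geometric series: 2^k - 1)
Total = 276281 + 524287 = 800568


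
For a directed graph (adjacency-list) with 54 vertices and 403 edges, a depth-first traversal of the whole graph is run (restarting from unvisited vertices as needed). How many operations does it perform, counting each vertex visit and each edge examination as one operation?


A full DFS traversal visits each vertex once and examines each edge once.
V = 54
E = 403
Sum = 54 + 403 = 457


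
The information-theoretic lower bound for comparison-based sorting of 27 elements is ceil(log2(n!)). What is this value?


A binary decision tree of height h has at most 2^h leaves and needs at least n! of them, so h >= ceil(log2(n!)).
Compute 27! as a running product:
  x2 = 2, x3 = 6, x4 = 24, x5 = 120
  x6 = 720, x7 = 5040, x8 = 40320, x9 = 362880
  x10 = 3628800, x11 = 39916800, x12 = 479001600, x13 = 6227020800
  x14 = 87178291200, x15 = 1307674368000, x16 = 20922789888000, x17 = 355687428096000
  x18 = 6402373705728000, x19 = 121645100408832000, x20 = 2432902008176640000, x21 = 51090942171709440000
  x22 = 1124000727777607680000, x23 = 25852016738884976640000, x24 = 620448401733239439360000, x25 = 15511210043330985984000000
  x26 = 403291461126605635584000000, x27 = 10888869450418352160768000000
27! = 10888869450418352160768000000
Bracket between powers of 2:
  2^93 = 9903520314283042199192993792 < 10888869450418352160768000000 <= 19807040628566084398385987584 = 2^94
So ceil(log2(27!)) = 94


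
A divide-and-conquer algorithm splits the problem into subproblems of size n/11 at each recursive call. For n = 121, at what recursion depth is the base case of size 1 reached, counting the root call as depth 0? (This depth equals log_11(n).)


At each depth, the problem size is divided by 11:
  Depth 0: problem size = 121
  Depth 1: problem size = 11
  Depth 2: problem size = 1 (base case)
The base case is reached at depth log_11(121) = 2 (the tree has 3 levels counting depth 0, but the depth asked for is 2).
Recursion depth = 2


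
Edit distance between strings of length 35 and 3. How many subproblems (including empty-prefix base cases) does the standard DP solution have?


The table includes base cases (empty prefixes).
Rows: (m+1) = 36
Columns: (n+1) = 4
Total = 36 * 4 = 144


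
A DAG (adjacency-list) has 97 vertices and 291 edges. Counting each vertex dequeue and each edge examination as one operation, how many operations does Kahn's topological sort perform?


V = 97 (vertex processing)
E = 291 (edge processing)
V + E = 97 + 291 = 388


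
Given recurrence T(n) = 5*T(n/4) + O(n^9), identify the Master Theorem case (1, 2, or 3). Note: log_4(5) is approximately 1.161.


Master Theorem parameters: a=5, b=4, c=9
log_b(a) = 1.161
Compare b^c with a: 4^9 = 262144 > 5, so c > log_b(a).
Comparing c=9 vs log_b(a)=1.161:
9 > 1.161 => Case 3
Result: T(n) = O(n^9)
Master Theorem case = 3


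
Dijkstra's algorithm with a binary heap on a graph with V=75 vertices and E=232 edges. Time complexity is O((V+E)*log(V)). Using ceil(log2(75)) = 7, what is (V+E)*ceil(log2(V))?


Dijkstra with a binary heap: each vertex is extracted once, each edge may relax once.
Each heap operation costs O(log V).
V + E = 75 + 232 = 307
ceil(log2(75)) = 7 (since 2^6 = 64 < 75 <= 128 = 2^7)
Total heap work = (V+E) * ceil(log2(V)) = 307 * 7 = 2149


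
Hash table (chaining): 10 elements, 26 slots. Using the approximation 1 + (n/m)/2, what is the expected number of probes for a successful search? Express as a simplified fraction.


Computing expected probes:
alpha = 10/26
= 1 + alpha/2
= 1 + 10/(2*26)
= (2*26 + 10) / (2*26)
= 62/52 = 31/26


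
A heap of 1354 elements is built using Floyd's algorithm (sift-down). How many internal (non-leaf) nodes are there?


Leaf nodes occupy roughly half the array.
Sift-down is called for each internal node, starting from the last one.
Internal nodes = floor(n/2) = floor(1354/2) = 677


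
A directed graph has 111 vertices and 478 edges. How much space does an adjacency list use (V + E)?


Adjacency list: one list head per vertex + one entry per edge
Vertex heads: 111
Edge entries: 478
Total = 111 + 478 = 589


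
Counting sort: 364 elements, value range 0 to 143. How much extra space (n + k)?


n = 364 (output array)
k = 144 (count array for 144 distinct values)
Extra space = 364 + 144 = 508


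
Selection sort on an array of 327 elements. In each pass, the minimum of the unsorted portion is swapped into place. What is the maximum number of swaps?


Selection sort performs one swap per pass:
  Pass 1: find min in positions 0 to 326, swap with position 0
  Pass 2: find min in positions 1 to 326, swap with position 1
  Pass 3: find min in positions 2 to 326, swap with position 2
  Pass 4: find min in positions 3 to 326, swap with position 3
  Pass 5: find min in positions 4 to 326, swap with position 4
  ... (321 more passes)
Total passes (and swaps) = n - 1 = 327 - 1 = 326


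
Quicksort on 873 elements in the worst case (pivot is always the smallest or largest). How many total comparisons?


In the worst case, each partition step picks the worst pivot:
  Partition 1: 872 comparisons (n-1 elements to compare)
  Partition 2: 871 comparisons
  Partition 3: 870 comparisons
  Partition 4: 869 comparisons
  Partition 5: 868 comparisons
  ...
  Last partition: 0 comparisons
Total = (n-1) + (n-2) + ... + 1 + 0 = n*(n-1)/2
= 873*872/2 = 380628


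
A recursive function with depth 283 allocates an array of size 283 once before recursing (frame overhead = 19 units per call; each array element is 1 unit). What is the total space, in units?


Array allocation: 283 units (allocated once)
Stack frames: 283 deep * 19 per frame = 5377 units
Total = 283 + 5377 = 5660


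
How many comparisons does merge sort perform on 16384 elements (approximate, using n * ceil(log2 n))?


Recursion depth: ceil(log2(16384)) = 14
Each recursion level merges n = 16384 elements
Total = 16384 * 14 = 229376


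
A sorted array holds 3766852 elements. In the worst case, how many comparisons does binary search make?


Halving sequence: 3766852 -> 1883426 -> 941713 -> 470856 -> 235428 -> 117714 -> 58857 -> 29428 -> 14714 -> 7357 -> 3678 -> 1839 -> 919 -> 459 -> 229 -> 114 -> 57 -> 28 -> 14 -> 7 -> 3 -> 1
Number of halvings = 21
Max comparisons = 21 + 1 = 22


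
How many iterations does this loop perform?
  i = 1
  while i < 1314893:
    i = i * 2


The loop variable doubles each iteration:
i = 1 -> 2 -> 4 -> 8 -> 16 -> 32 -> 64 -> 128 -> 256 -> 512 -> 1024 -> 2048 -> 4096 -> 8192 -> 16384 -> 32768 -> 65536 -> 131072 -> 262144 -> 524288 -> 1048576 -> 2097152 (stop, 2097152 >= 1314893)
Number of doublings = ceil(log2(1314893)) = 21


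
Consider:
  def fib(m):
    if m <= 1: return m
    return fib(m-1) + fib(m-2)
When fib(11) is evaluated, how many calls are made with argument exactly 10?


Let N(m) = number of times fib(m) is called while evaluating fib(11).
N(11) = 1 (the initial call).
N(10) = 1 (only fib(11) calls it).
For 1 <= m <= 9: fib(m) is called by fib(m+1) and fib(m+2), so
  N(m) = N(m+1) + N(m+2).
fib(0) is called only by fib(2), so N(0) = N(2).
Walk down from m=11:
  N(11)=1, N(10)=1
N(10) = 1


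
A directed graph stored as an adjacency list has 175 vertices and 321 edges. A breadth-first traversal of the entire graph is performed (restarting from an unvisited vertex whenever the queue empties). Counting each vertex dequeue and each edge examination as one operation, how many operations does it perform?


A full BFS traversal dequeues each vertex once and examines each edge once.
Vertex visits: 175
Edge visits: 321
V + E = 175 + 321 = 496


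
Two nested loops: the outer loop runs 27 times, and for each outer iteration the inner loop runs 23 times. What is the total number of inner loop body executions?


Outer loop: 27 iterations
Inner loop: 23 iterations per outer iteration
Total = 27 * 23 = 621


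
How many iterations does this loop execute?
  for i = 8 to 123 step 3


The loop variable i takes values starting at 8 and increments by 3 each iteration.
Sequence: i = 8, 11, 14, 17, 20, 23, 26, 29, 32, ...
The upper bound 123 is inclusive, so the count is floor((last - first) / step) + 1:
floor((123 - 8) / 3) + 1 = floor(115/3) + 1 = 38 + 1 = 39


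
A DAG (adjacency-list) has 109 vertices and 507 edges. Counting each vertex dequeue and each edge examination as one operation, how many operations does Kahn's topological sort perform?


V = 109 (vertex processing)
E = 507 (edge processing)
V + E = 109 + 507 = 616


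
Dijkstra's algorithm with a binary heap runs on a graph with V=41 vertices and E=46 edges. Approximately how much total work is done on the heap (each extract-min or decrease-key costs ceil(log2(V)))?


Dijkstra with a binary heap: each vertex is extracted once, each edge may relax once.
Each heap operation costs O(log V).
V + E = 41 + 46 = 87
ceil(log2(41)) = 6 (since 2^5 = 32 < 41 <= 64 = 2^6)
Total heap work = (V+E) * ceil(log2(V)) = 87 * 6 = 522


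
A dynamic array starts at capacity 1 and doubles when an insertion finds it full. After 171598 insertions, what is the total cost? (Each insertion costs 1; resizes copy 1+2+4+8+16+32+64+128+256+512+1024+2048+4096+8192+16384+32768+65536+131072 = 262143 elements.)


Insertion cost: 171598 (one per element)
Resizes occur just before inserting elements 2, 3, 5, 9, ...
Elements copied at each resize: 1 + 2 + 4 + 8 + 16 + 32 + 64 + 128 + 256 + 512 + 1024 + 2048 + 4096 + 8192 + 16384 + 32768 + 65536 + 131072
Sum of copies = 262143 (geometric series: 2^k - 1)
Total = 171598 + 262143 = 433741


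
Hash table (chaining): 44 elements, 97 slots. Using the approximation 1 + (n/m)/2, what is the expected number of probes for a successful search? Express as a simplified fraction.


Computing expected probes:
alpha = 44/97
= 1 + alpha/2
= 1 + 44/(2*97)
= (2*97 + 44) / (2*97)
= 238/194 = 119/97


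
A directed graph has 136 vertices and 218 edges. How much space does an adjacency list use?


Adjacency list: one list head per vertex + one entry per edge
Vertex heads: 136
Edge entries: 218
Total = 136 + 218 = 354


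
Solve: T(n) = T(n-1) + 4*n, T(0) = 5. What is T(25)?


Expanding the recurrence:
T(25) = T(24) + 4*25
       = T(23) + 4*24 + 4*25
       ...
       = T(0) + 4*(1 + 2 + ... + 25)
       = 5 + 4 * 25*26/2
       = 5 + 4 * 325
       = 5 + 1300 = 1305


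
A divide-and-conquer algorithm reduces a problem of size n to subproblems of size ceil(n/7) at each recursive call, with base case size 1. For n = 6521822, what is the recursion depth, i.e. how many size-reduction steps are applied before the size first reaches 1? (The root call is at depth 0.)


Each step divides the size by 7 (rounding up); after k steps the size is ceil(n/7^k), which equals 1 exactly when 7^k >= n.
So the depth is the smallest k with 7^k >= 6521822, i.e. ceil(log_7(6521822)).
7^8 = 5764801 < 6521822 <= 40353607 = 7^9
Recursion depth = 9


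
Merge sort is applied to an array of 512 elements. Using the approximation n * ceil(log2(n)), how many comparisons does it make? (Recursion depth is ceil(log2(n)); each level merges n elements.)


Merge sort divides the array into halves recursively.
Number of levels = ceil(log2(512)) = 9
At each level, approximately n = 512 comparisons are needed for merging.
Total comparisons ~ n * ceil(log2(n)) = 512 * 9 = 4608


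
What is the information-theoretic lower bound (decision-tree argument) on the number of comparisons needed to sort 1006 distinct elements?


A binary decision tree of height h has at most 2^h leaves and needs at least n! of them, so h >= ceil(log2(n!)).
1006! is far too large to multiply out, so use Stirling's series:
  ln(n!) ~ n ln n - n + (1/2) ln(2 pi n) + 1/(12n)  (error below 1/(360 n^3), negligible here)
  ln(1006) = 6.9137374
  n ln n = 1006 * 6.9137374 = 6955.2198
  (1/2) ln(2 pi * 1006) = (1/2) ln(6320.8844) = 4.3758
  1/(12*1006) = 0.0001
  ln(1006!) ~ 6955.2198 - 1006 + 4.3758 + 0.0001 = 5953.5957
Convert to base 2: log2(1006!) = 5953.5957 / ln 2 = 5953.5957 / 0.69314718 = 8589.2230
ceil(8589.2230) = 8590


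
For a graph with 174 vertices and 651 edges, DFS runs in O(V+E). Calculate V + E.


A full DFS traversal visits each vertex once and examines each edge once.
V = 174
E = 651
Sum = 174 + 651 = 825


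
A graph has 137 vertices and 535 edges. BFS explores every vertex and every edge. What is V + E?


A full BFS traversal dequeues each vertex once and examines each edge once.
Vertex visits: 137
Edge visits: 535
V + E = 137 + 535 = 672


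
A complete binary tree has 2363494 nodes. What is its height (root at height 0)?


In a complete binary tree, level k holds nodes 2^k .. 2^(k+1)-1 (1-indexed).
Height = floor(log2(n)) = floor(log2(2363494)) = 21
Check: 2^21 = 2097152 <= 2363494 < 4194304 = 2^22


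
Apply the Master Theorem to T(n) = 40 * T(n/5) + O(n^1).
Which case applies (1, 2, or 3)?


The Master Theorem: T(n) = a*T(n/b) + O(n^c)
  a = 40, b = 5, c = 1
log_b(a) = log_5(40) ~ 2.292
Compare b^c with a: 5^1 = 5 < 40, so c < log_b(a).
Since c < log_b(a), Case 1 applies.
T(n) = O(n^(log_5 40)) ~ O(n^2.292)
Master Theorem case = 1


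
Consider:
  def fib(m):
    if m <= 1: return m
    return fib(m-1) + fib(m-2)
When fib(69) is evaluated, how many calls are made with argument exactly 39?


Let N(m) = number of times fib(m) is called while evaluating fib(69).
N(69) = 1 (the initial call).
N(68) = 1 (only fib(69) calls it).
For 1 <= m <= 67: fib(m) is called by fib(m+1) and fib(m+2), so
  N(m) = N(m+1) + N(m+2).
fib(0) is called only by fib(2), so N(0) = N(2).
Walk down from m=69:
  N(69)=1, N(68)=1, N(67)=2, N(66)=3, N(65)=5, N(64)=8, N(63)=13, N(62)=21, N(61)=34, N(60)=55, N(59)=89, N(58)=144, N(57)=233, N(56)=377, N(55)=610, N(54)=987, N(53)=1597, N(52)=2584, N(51)=4181, N(50)=6765, N(49)=10946, N(48)=17711, N(47)=28657, N(46)=46368, N(45)=75025, N(44)=121393, N(43)=196418, N(42)=317811, N(41)=514229, N(40)=832040, N(39)=1346269
N(39) = 1346269


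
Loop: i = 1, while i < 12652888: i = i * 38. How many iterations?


i multiplies by 38 each step:
i = 1 -> 38 -> 1444 -> 54872 -> 2085136 -> 79235168 (stop)
Iterations = ceil(log_38(12652888)) = 5


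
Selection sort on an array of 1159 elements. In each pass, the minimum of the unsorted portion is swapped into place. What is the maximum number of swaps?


Selection sort performs one swap per pass:
  Pass 1: find min in positions 0 to 1158, swap with position 0
  Pass 2: find min in positions 1 to 1158, swap with position 1
  Pass 3: find min in positions 2 to 1158, swap with position 2
  Pass 4: find min in positions 3 to 1158, swap with position 3
  Pass 5: find min in positions 4 to 1158, swap with position 4
  ... (1153 more passes)
Total passes (and swaps) = n - 1 = 1159 - 1 = 1158


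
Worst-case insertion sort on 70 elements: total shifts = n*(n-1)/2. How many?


Sum of shifts = 1 + 2 + 3 + ... + 69
= 70 * 69 / 2
= 4830 / 2
= 2415


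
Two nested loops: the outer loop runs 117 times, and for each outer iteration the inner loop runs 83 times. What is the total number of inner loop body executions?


Outer loop: 117 iterations
Inner loop: 83 iterations per outer iteration
Total = 117 * 83 = 9711


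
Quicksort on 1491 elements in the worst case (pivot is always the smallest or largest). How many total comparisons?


In the worst case, each partition step picks the worst pivot:
  Partition 1: 1490 comparisons (n-1 elements to compare)
  Partition 2: 1489 comparisons
  Partition 3: 1488 comparisons
  Partition 4: 1487 comparisons
  Partition 5: 1486 comparisons
  ...
  Last partition: 0 comparisons
Total = (n-1) + (n-2) + ... + 1 + 0 = n*(n-1)/2
= 1491*1490/2 = 1110795


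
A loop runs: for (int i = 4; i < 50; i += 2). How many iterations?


Loop starts at i = 4, increments by 2, stops when i >= 50.
Number of iterations = ceil((50 - 4) / 2)
= ceil(46 / 2)
= 23


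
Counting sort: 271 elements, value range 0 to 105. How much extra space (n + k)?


n = 271 (output array)
k = 106 (count array for 106 distinct values)
Extra space = 271 + 106 = 377


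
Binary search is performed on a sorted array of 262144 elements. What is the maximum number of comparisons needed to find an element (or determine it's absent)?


Binary search halves the search space each comparison:
  Step 1: search space = 262144 -> 131072
  Step 2: search space = 131072 -> 65536
  Step 3: search space = 65536 -> 32768
  Step 4: search space = 32768 -> 16384
  Step 5: search space = 16384 -> 8192
  Step 6: search space = 8192 -> 4096
  Step 7: search space = 4096 -> 2048
  Step 8: search space = 2048 -> 1024
  Step 9: search space = 1024 -> 512
  Step 10: search space = 512 -> 256
  Step 11: search space = 256 -> 128
  Step 12: search space = 128 -> 64
  Step 13: search space = 64 -> 32
  Step 14: search space = 32 -> 16
  Step 15: search space = 16 -> 8
  Step 16: search space = 8 -> 4
  Step 17: search space = 4 -> 2
  Step 18: search space = 2 -> 1
  Step 19: search space = 1 (final check)
Maximum comparisons = floor(log2(262144)) + 1 = 18 + 1 = 19


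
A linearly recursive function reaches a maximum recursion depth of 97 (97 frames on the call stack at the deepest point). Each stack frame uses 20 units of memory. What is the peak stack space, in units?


Maximum recursion depth = 97 frames
Memory per frame = 20 units
Total stack space = depth * frame_size
= 97 * 20 = 1940


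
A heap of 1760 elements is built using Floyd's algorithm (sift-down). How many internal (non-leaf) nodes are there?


Leaf nodes occupy roughly half the array.
Sift-down is called for each internal node, starting from the last one.
Internal nodes = floor(n/2) = floor(1760/2) = 880


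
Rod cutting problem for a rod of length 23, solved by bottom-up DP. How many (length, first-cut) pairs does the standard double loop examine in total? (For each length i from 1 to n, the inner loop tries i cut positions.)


For each subproblem length i = 1..23, the inner loop considers i possible first cuts.
Total = 1 + 2 + ... + 23
= 23*(23+1)/2
= 23*24/2 = 276


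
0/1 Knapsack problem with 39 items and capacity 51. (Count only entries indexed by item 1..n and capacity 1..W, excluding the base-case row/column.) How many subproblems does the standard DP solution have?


The DP table is indexed by (item, capacity).
Rows: 39 items
Columns: 51 capacity values (1 to W)
Total subproblems = 39 * 51 = 1989


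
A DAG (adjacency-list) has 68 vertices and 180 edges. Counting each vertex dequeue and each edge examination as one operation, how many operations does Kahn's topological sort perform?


V = 68 (vertex processing)
E = 180 (edge processing)
V + E = 68 + 180 = 248


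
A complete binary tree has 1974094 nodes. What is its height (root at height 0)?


In a complete binary tree, level k holds nodes 2^k .. 2^(k+1)-1 (1-indexed).
Height = floor(log2(n)) = floor(log2(1974094)) = 20
Check: 2^20 = 1048576 <= 1974094 < 2097152 = 2^21
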